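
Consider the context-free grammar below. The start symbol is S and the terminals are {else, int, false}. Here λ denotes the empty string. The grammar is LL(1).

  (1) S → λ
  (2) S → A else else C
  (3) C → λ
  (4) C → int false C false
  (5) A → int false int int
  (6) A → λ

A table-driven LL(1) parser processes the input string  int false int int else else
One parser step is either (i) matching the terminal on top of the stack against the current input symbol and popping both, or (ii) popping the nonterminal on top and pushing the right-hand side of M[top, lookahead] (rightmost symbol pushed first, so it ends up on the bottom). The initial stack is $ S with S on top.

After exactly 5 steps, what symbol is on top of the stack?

int

     Stack                            Input                          Action
  1  $ S                              int false int int else else $  expand S → A else else C
  2  $ C else else A                  int false int int else else $  expand A → int false int int
  3  $ C else else int int false int  int false int int else else $  match int
  4  $ C else else int int false      false int int else else $      match false
  5  $ C else else int int            int int else else $            match int
Stack after step 5: $ C else else int (top = int).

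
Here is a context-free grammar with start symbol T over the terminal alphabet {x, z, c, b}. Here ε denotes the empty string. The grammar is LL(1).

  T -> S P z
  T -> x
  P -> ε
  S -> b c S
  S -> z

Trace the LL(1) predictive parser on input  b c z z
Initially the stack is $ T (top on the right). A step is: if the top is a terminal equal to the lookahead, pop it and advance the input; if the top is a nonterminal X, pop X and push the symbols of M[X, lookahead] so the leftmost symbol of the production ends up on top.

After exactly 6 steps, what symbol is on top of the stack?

step 1: stack=$ T  input=b c z z $  — expand T -> S P z
step 2: stack=$ z P S  input=b c z z $  — expand S -> b c S
step 3: stack=$ z P S c b  input=b c z z $  — match b
step 4: stack=$ z P S c  input=c z z $  — match c
step 5: stack=$ z P S  input=z z $  — expand S -> z
step 6: stack=$ z P z  input=z z $  — match z
Stack after step 6: $ z P (top = P).

P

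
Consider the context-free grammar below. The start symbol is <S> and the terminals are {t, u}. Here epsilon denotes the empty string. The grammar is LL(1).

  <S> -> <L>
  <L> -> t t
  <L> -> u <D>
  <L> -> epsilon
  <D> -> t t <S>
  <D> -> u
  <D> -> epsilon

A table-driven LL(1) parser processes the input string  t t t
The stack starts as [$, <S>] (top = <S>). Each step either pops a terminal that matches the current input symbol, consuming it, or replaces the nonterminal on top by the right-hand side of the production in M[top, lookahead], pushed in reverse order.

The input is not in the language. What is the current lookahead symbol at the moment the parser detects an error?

t

     Stack  Input    Action
  1  $ <S>  t t t $  expand <S> -> <L>
  2  $ <L>  t t t $  expand <L> -> t t
  3  $ t t  t t t $  match t
  4  $ t    t t $    match t
  5  $      t $      error: stack empty but input remains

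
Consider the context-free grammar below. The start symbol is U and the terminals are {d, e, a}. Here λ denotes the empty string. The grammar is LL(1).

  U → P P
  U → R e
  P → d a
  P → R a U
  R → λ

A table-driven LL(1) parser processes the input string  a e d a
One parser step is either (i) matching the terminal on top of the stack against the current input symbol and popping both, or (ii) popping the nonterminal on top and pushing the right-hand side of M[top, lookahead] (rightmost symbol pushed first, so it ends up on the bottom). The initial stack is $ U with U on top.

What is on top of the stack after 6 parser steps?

     Stack      Input      Action
  1  $ U        a e d a $  expand U → P P
  2  $ P P      a e d a $  expand P → R a U
  3  $ P U a R  a e d a $  expand R → λ
  4  $ P U a    a e d a $  match a
  5  $ P U      e d a $    expand U → R e
  6  $ P e R    e d a $    expand R → λ
Stack after step 6: $ P e (top = e).

e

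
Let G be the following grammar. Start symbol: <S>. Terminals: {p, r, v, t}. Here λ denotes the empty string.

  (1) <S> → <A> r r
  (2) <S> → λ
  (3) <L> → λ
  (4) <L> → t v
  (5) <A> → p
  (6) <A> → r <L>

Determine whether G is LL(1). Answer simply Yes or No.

FIRST(<S>) = {λ, p, r}
FIRST(<L>) = {λ, t}
FIRST(<A>) = {p, r}
FOLLOW(<S>) = {$}
FOLLOW(<L>) = {r}
FOLLOW(<A>) = {r}
Each cell of M receives at most one production.

Yes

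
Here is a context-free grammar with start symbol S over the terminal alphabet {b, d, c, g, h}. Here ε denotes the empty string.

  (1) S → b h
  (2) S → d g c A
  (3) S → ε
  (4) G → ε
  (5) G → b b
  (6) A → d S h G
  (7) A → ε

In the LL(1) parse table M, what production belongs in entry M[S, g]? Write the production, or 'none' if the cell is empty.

none

FIRST(S) = {ε, b, d}
FIRST(G) = {ε, b}
FIRST(A) = {ε, d}
FOLLOW(S) includes $ since S is the start symbol.
FOLLOW(S): in A→d S h G, S is followed by h G with FIRST {h}. Thus FOLLOW(S) = {$, h}.
For S → b h: FIRST(b h) = {b}, so it goes in M[S, t] for t ∈ {b}.
For S → d g c A: FIRST(d g c A) = {d}, so it goes in M[S, t] for t ∈ {d}.
For S → ε: FIRST(ε) = {ε}, so it goes in M[S, t] for t ∈ {}; since ε ∈ FIRST, also for every t ∈ FOLLOW(S) = {$, h}.
None of these place a production in M[S, g].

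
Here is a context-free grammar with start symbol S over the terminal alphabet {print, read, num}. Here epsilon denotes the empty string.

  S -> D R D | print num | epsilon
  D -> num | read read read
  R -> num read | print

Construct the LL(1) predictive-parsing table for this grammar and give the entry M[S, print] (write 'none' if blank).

FIRST(D): from D->num we get {num}; from D->read read read we get {read}. So FIRST(D) = {num, read}.
FIRST(R): from R->num read we get {num}; from R->print we get {print}. So FIRST(R) = {num, print}.
FIRST(S): from S->D R D we get {num, read}; from S->print num we get {print}; from S->epsilon we get {epsilon}. So FIRST(S) = {epsilon, num, print, read}.
FOLLOW(S) includes $ since S is the start symbol.
FOLLOW(S): S appears on no right-hand side. Thus FOLLOW(S) = {$}.
For S -> D R D: FIRST(D R D) = {num, read}, so it goes in M[S, t] for t ∈ {num, read}.
For S -> print num: FIRST(print num) = {print}, so it goes in M[S, t] for t ∈ {print}.
For S -> epsilon: FIRST(epsilon) = {epsilon}, so it goes in M[S, t] for t ∈ {}; since epsilon ∈ FIRST, also for every t ∈ FOLLOW(S) = {$}.

S -> print num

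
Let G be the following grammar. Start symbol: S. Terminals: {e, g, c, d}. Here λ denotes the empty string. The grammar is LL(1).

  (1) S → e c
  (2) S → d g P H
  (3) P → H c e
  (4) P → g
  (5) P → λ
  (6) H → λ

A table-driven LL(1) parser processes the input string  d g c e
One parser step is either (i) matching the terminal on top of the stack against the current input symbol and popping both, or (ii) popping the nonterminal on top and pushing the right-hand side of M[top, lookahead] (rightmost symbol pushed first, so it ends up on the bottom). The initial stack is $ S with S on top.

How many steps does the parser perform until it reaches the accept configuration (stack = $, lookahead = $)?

8

step 1: stack=$ S  input=d g c e $  — expand S → d g P H
step 2: stack=$ H P g d  input=d g c e $  — match d
step 3: stack=$ H P g  input=g c e $  — match g
step 4: stack=$ H P  input=c e $  — expand P → H c e
step 5: stack=$ H e c H  input=c e $  — expand H → λ
step 6: stack=$ H e c  input=c e $  — match c
step 7: stack=$ H e  input=e $  — match e
step 8: stack=$ H  input=$  — expand H → λ
Accept reached after 8 steps.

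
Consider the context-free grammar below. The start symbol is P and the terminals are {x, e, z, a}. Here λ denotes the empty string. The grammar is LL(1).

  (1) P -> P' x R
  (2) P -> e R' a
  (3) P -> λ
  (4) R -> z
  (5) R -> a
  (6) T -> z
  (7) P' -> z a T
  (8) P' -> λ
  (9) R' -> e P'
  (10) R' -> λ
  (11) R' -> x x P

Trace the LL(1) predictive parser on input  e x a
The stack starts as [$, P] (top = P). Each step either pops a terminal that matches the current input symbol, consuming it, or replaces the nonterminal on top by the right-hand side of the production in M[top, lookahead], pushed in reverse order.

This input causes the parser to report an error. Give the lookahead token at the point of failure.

     Stack      Input    Action
  1  $ P        e x a $  expand P -> e R' a
  2  $ a R' e   e x a $  match e
  3  $ a R'     x a $    expand R' -> x x P
  4  $ a P x x  x a $    match x
  5  $ a P x    a $      error: top is terminal x but lookahead is a

a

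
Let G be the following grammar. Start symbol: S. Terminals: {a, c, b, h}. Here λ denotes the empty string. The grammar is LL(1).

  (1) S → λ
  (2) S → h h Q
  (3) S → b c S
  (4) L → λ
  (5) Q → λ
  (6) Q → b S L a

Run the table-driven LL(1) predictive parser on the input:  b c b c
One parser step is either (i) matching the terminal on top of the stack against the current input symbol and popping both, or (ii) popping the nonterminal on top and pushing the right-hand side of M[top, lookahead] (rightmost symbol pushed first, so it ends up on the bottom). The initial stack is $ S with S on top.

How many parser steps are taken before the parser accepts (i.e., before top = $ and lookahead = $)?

7

     Stack    Input      Action
  1  $ S      b c b c $  expand S → b c S
  2  $ S c b  b c b c $  match b
  3  $ S c    c b c $    match c
  4  $ S      b c $      expand S → b c S
  5  $ S c b  b c $      match b
  6  $ S c    c $        match c
  7  $ S      $          expand S → λ
Accept reached after 7 steps.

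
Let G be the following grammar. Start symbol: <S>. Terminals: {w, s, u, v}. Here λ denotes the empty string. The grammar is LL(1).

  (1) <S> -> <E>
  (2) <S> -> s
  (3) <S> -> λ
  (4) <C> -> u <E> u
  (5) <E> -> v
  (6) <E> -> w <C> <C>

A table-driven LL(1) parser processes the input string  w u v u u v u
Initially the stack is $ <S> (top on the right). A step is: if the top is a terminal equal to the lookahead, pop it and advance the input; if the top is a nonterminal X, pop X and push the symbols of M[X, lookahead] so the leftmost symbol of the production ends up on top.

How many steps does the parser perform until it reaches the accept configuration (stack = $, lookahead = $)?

13

      Stack          Input            Action
   1  $ <S>          w u v u u v u $  expand <S> -> <E>
   2  $ <E>          w u v u u v u $  expand <E> -> w <C> <C>
   3  $ <C> <C> w    w u v u u v u $  match w
   4  $ <C> <C>      u v u u v u $    expand <C> -> u <E> u
   5  $ <C> u <E> u  u v u u v u $    match u
   6  $ <C> u <E>    v u u v u $      expand <E> -> v
   7  $ <C> u v      v u u v u $      match v
   8  $ <C> u        u u v u $        match u
   9  $ <C>          u v u $          expand <C> -> u <E> u
  10  $ u <E> u      u v u $          match u
  11  $ u <E>        v u $            expand <E> -> v
  12  $ u v          v u $            match v
  13  $ u            u $              match u
Accept reached after 13 steps.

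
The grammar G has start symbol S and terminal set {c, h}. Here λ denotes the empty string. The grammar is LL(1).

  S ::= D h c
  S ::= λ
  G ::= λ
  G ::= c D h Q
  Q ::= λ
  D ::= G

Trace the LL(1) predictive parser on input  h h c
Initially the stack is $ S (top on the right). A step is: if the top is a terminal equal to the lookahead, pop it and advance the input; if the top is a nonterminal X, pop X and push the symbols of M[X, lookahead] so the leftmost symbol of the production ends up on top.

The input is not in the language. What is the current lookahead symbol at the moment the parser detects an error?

h

     Stack    Input    Action
  1  $ S      h h c $  expand S ::= D h c
  2  $ c h D  h h c $  expand D ::= G
  3  $ c h G  h h c $  expand G ::= λ
  4  $ c h    h h c $  match h
  5  $ c      h c $    error: top is terminal c but lookahead is h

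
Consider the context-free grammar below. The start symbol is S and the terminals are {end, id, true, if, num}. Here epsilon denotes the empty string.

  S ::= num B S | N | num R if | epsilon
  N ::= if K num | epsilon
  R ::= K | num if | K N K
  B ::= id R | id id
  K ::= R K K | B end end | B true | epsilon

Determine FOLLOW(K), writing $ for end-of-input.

FIRST(N) = {epsilon, if}
FIRST(B) = {id}
FIRST(S) = {epsilon, if, num}  (via N)
FIRST(R) = {epsilon, id, if, num}  (via K, K N K)
FIRST(K) = {epsilon, id, if, num}  (via R K K, B end end, B true)
FOLLOW(S) includes $ since S is the start symbol.
FOLLOW(S): in S::=num B S, the suffix after S is empty (adds nothing new). Thus FOLLOW(S) = {$}.
FOLLOW(B): in S::=num B S, B is followed by S with FIRST {epsilon, if, num}; in S::=num B S, the suffix after B is nullable, so FOLLOW(B) ⊇ FOLLOW(S) = {$}; in K::=B end end, B is followed by end end with FIRST {end}; in K::=B true, B is followed by true with FIRST {true}. Thus FOLLOW(B) = {$, end, if, num, true}.
FOLLOW(N): in S::=N, the suffix after N is empty, so FOLLOW(N) ⊇ FOLLOW(S) = {$}; in R::=K N K, N is followed by K with FIRST {epsilon, id, if, num}; in R::=K N K, the suffix after N is nullable, so FOLLOW(N) ⊇ FOLLOW(R) = {$, end, id, if, num, true}. Thus FOLLOW(N) = {$, end, id, if, num, true}.
FOLLOW(R): in S::=num R if, R is followed by if with FIRST {if}; in B::=id R, the suffix after R is empty, so FOLLOW(R) ⊇ FOLLOW(B) = {$, end, if, num, true}; in K::=R K K, R is followed by K K with FIRST {epsilon, id, if, num}; in K::=R K K, the suffix after R is nullable, so FOLLOW(R) ⊇ FOLLOW(K) = {$, end, id, if, num, true}. Thus FOLLOW(R) = {$, end, id, if, num, true}.
FOLLOW(K): in N::=if K num, K is followed by num with FIRST {num}; in R::=K, the suffix after K is empty, so FOLLOW(K) ⊇ FOLLOW(R) = {$, end, id, if, num, true}; in R::=K N K (occurrence 1), K is followed by N K with FIRST {epsilon, id, if, num}; in R::=K N K (occurrence 1), the suffix after K is nullable, so FOLLOW(K) ⊇ FOLLOW(R) = {$, end, id, if, num, true}; in R::=K N K (occurrence 2), the suffix after K is empty, so FOLLOW(K) ⊇ FOLLOW(R) = {$, end, id, if, num, true}; in K::=R K K (occurrence 1), K is followed by K with FIRST {epsilon, id, if, num}; in K::=R K K (occurrence 1), the suffix after K is nullable (adds nothing new); in K::=R K K (occurrence 2), the suffix after K is empty (adds nothing new). Thus FOLLOW(K) = {$, end, id, if, num, true}.

{$, end, id, if, num, true}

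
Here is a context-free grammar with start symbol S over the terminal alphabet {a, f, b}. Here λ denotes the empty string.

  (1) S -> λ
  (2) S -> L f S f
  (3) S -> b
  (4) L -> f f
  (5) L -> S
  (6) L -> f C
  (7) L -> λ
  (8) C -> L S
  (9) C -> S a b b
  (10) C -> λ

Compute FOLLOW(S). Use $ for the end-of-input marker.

{$, a, b, f}

FIRST(S) = {λ, b, f}  (via L f S f)
FIRST(L) = {λ, b, f}  (via S)
FIRST(C) = {λ, a, b, f}  (via L S, S a b b)
FOLLOW(S) includes $ since S is the start symbol.
FOLLOW(S): in S->L f S f, S is followed by f with FIRST {f}; in L->S, the suffix after S is empty, so FOLLOW(S) ⊇ FOLLOW(L) = {b, f}; in C->L S, the suffix after S is empty, so FOLLOW(S) ⊇ FOLLOW(C) = {b, f}; in C->S a b b, S is followed by a b b with FIRST {a}. Thus FOLLOW(S) = {$, a, b, f}.
FOLLOW(L): in S->L f S f, L is followed by f S f with FIRST {f}; in C->L S, L is followed by S with FIRST {λ, b, f}; in C->L S, the suffix after L is nullable, so FOLLOW(L) ⊇ FOLLOW(C) = {b, f}. Thus FOLLOW(L) = {b, f}.
FOLLOW(C): in L->f C, the suffix after C is empty, so FOLLOW(C) ⊇ FOLLOW(L) = {b, f}. Thus FOLLOW(C) = {b, f}.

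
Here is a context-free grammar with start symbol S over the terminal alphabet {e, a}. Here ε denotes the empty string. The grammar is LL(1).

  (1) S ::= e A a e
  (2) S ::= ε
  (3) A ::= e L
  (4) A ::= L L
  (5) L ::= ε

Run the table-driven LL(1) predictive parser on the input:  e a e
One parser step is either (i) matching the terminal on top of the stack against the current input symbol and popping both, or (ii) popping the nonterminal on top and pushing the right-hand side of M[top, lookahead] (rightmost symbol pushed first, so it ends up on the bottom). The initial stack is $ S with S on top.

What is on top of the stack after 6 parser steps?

step 1: stack=$ S  input=e a e $  — expand S ::= e A a e
step 2: stack=$ e a A e  input=e a e $  — match e
step 3: stack=$ e a A  input=a e $  — expand A ::= L L
step 4: stack=$ e a L L  input=a e $  — expand L ::= ε
step 5: stack=$ e a L  input=a e $  — expand L ::= ε
step 6: stack=$ e a  input=a e $  — match a
Stack after step 6: $ e (top = e).

e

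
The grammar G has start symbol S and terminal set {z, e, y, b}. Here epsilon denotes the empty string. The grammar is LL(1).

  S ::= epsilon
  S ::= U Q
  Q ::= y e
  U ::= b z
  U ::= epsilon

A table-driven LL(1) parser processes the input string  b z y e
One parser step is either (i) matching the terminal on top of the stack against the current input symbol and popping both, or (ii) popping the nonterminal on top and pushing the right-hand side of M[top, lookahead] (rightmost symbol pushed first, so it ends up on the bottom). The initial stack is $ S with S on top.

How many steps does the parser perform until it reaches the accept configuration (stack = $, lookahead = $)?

7

step 1: stack=$ S  input=b z y e $  — expand S ::= U Q
step 2: stack=$ Q U  input=b z y e $  — expand U ::= b z
step 3: stack=$ Q z b  input=b z y e $  — match b
step 4: stack=$ Q z  input=z y e $  — match z
step 5: stack=$ Q  input=y e $  — expand Q ::= y e
step 6: stack=$ e y  input=y e $  — match y
step 7: stack=$ e  input=e $  — match e
Accept reached after 7 steps.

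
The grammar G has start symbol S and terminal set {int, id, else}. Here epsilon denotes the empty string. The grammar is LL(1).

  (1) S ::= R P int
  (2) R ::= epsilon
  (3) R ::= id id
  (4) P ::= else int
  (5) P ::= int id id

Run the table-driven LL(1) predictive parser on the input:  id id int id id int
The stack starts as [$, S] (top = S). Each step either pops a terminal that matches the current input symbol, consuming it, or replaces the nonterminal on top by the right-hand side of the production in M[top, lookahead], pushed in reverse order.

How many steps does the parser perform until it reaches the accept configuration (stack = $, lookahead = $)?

step 1: stack=$ S  input=id id int id id int $  — expand S ::= R P int
step 2: stack=$ int P R  input=id id int id id int $  — expand R ::= id id
step 3: stack=$ int P id id  input=id id int id id int $  — match id
step 4: stack=$ int P id  input=id int id id int $  — match id
step 5: stack=$ int P  input=int id id int $  — expand P ::= int id id
step 6: stack=$ int id id int  input=int id id int $  — match int
step 7: stack=$ int id id  input=id id int $  — match id
step 8: stack=$ int id  input=id int $  — match id
step 9: stack=$ int  input=int $  — match int
Accept reached after 9 steps.

9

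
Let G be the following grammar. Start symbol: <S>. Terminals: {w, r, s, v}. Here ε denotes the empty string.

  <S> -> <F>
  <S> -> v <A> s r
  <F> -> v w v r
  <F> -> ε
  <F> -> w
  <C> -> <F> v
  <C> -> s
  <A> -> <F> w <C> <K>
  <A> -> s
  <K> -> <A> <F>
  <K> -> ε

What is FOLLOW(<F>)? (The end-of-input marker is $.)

{$, s, v, w}

FIRST(<F>): from <F>->v w v r we get {v}; from <F>->ε we get {ε}; from <F>->w we get {w}. So FIRST(<F>) = {ε, v, w}.
FIRST(<S>): from <S>-><F> we get {ε, v, w}; from <S>->v <A> s r we get {v}. So FIRST(<S>) = {ε, v, w}.
FIRST(<C>): from <C>-><F> v we get {v, w}; from <C>->s we get {s}. So FIRST(<C>) = {s, v, w}.
FIRST(<A>): from <A>-><F> w <C> <K> we get {v, w}; from <A>->s we get {s}. So FIRST(<A>) = {s, v, w}.
FIRST(<K>): from <K>-><A> <F> we get {s, v, w}; from <K>->ε we get {ε}. So FIRST(<K>) = {ε, s, v, w}.
FOLLOW(<S>) includes $ since <S> is the start symbol.
FOLLOW(<S>): <S> appears on no right-hand side. Thus FOLLOW(<S>) = {$}.
FOLLOW(<F>): in <S>-><F>, the suffix after <F> is empty, so FOLLOW(<F>) ⊇ FOLLOW(<S>) = {$}; in <C>-><F> v, <F> is followed by v with FIRST {v}; in <A>-><F> w <C> <K>, <F> is followed by w <C> <K> with FIRST {w}; in <K>-><A> <F>, the suffix after <F> is empty, so FOLLOW(<F>) ⊇ FOLLOW(<K>) = {s, v, w}. Thus FOLLOW(<F>) = {$, s, v, w}.
FOLLOW(<C>): in <A>-><F> w <C> <K>, <C> is followed by <K> with FIRST {ε, s, v, w}; in <A>-><F> w <C> <K>, the suffix after <C> is nullable, so FOLLOW(<C>) ⊇ FOLLOW(<A>) = {s, v, w}. Thus FOLLOW(<C>) = {s, v, w}.
FOLLOW(<A>): in <S>->v <A> s r, <A> is followed by s r with FIRST {s}; in <K>-><A> <F>, <A> is followed by <F> with FIRST {ε, v, w}; in <K>-><A> <F>, the suffix after <A> is nullable, so FOLLOW(<A>) ⊇ FOLLOW(<K>) = {s, v, w}. Thus FOLLOW(<A>) = {s, v, w}.
FOLLOW(<K>): in <A>-><F> w <C> <K>, the suffix after <K> is empty, so FOLLOW(<K>) ⊇ FOLLOW(<A>) = {s, v, w}. Thus FOLLOW(<K>) = {s, v, w}.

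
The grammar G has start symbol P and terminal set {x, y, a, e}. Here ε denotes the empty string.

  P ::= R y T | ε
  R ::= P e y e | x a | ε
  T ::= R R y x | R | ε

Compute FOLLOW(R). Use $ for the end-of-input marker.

FIRST(P) = {ε, e, x, y}  (via R y T)
FIRST(R) = {ε, e, x, y}  (via P e y e)
FIRST(T) = {ε, e, x, y}  (via R R y x, R)
FOLLOW(P) includes $ since P is the start symbol.
FOLLOW(P): in R::=P e y e, P is followed by e y e with FIRST {e}. Thus FOLLOW(P) = {$, e}.
FOLLOW(T): in P::=R y T, the suffix after T is empty, so FOLLOW(T) ⊇ FOLLOW(P) = {$, e}. Thus FOLLOW(T) = {$, e}.
FOLLOW(R): in P::=R y T, R is followed by y T with FIRST {y}; in T::=R R y x (occurrence 1), R is followed by R y x with FIRST {e, x, y}; in T::=R R y x (occurrence 2), R is followed by y x with FIRST {y}; in T::=R, the suffix after R is empty, so FOLLOW(R) ⊇ FOLLOW(T) = {$, e}. Thus FOLLOW(R) = {$, e, x, y}.

{$, e, x, y}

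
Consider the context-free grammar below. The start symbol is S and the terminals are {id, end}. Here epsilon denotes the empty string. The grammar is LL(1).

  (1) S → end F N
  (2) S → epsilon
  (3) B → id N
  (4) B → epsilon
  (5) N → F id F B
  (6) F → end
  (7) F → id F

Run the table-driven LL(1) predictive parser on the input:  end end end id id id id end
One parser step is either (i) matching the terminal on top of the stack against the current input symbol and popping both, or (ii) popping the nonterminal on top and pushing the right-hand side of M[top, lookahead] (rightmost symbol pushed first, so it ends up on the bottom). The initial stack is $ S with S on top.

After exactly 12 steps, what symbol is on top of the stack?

F

step 1: stack=$ S  input=end end end id id id id end $  — expand S → end F N
step 2: stack=$ N F end  input=end end end id id id id end $  — match end
step 3: stack=$ N F  input=end end id id id id end $  — expand F → end
step 4: stack=$ N end  input=end end id id id id end $  — match end
step 5: stack=$ N  input=end id id id id end $  — expand N → F id F B
step 6: stack=$ B F id F  input=end id id id id end $  — expand F → end
step 7: stack=$ B F id end  input=end id id id id end $  — match end
step 8: stack=$ B F id  input=id id id id end $  — match id
step 9: stack=$ B F  input=id id id end $  — expand F → id F
step 10: stack=$ B F id  input=id id id end $  — match id
step 11: stack=$ B F  input=id id end $  — expand F → id F
step 12: stack=$ B F id  input=id id end $  — match id
Stack after step 12: $ B F (top = F).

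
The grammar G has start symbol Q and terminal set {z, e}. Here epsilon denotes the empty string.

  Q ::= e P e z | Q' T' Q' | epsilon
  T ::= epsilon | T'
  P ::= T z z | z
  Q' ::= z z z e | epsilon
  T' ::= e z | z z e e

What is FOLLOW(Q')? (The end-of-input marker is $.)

{$, e, z}

FIRST(Q'): from Q'::=z z z e we get {z}; from Q'::=epsilon we get {epsilon}. So FIRST(Q') = {epsilon, z}.
FIRST(T'): from T'::=e z we get {e}; from T'::=z z e e we get {z}. So FIRST(T') = {e, z}.
FIRST(Q): from Q::=e P e z we get {e}; from Q::=Q' T' Q' we get {e, z}; from Q::=epsilon we get {epsilon}. So FIRST(Q) = {epsilon, e, z}.
FIRST(T): from T::=epsilon we get {epsilon}; from T::=T' we get {e, z}. So FIRST(T) = {epsilon, e, z}.
FIRST(P): from P::=T z z we get {e, z}; from P::=z we get {z}. So FIRST(P) = {e, z}.
FOLLOW(Q) includes $ since Q is the start symbol.
FOLLOW(Q): Q appears on no right-hand side. Thus FOLLOW(Q) = {$}.
FOLLOW(T): in P::=T z z, T is followed by z z with FIRST {z}. Thus FOLLOW(T) = {z}.
FOLLOW(P): in Q::=e P e z, P is followed by e z with FIRST {e}. Thus FOLLOW(P) = {e}.
FOLLOW(Q'): in Q::=Q' T' Q' (occurrence 1), Q' is followed by T' Q' with FIRST {e, z}; in Q::=Q' T' Q' (occurrence 2), the suffix after Q' is empty, so FOLLOW(Q') ⊇ FOLLOW(Q) = {$}. Thus FOLLOW(Q') = {$, e, z}.
FOLLOW(T'): in Q::=Q' T' Q', T' is followed by Q' with FIRST {epsilon, z}; in Q::=Q' T' Q', the suffix after T' is nullable, so FOLLOW(T') ⊇ FOLLOW(Q) = {$}; in T::=T', the suffix after T' is empty, so FOLLOW(T') ⊇ FOLLOW(T) = {z}. Thus FOLLOW(T') = {$, z}.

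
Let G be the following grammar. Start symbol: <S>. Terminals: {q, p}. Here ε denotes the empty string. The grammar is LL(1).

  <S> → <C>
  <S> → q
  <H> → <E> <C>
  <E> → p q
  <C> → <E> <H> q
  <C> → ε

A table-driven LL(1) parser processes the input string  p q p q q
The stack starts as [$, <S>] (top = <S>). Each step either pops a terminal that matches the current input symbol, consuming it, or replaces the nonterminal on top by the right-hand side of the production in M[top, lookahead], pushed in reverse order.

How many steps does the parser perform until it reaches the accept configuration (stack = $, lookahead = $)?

      Stack        Input        Action
   1  $ <S>        p q p q q $  expand <S> → <C>
   2  $ <C>        p q p q q $  expand <C> → <E> <H> q
   3  $ q <H> <E>  p q p q q $  expand <E> → p q
   4  $ q <H> q p  p q p q q $  match p
   5  $ q <H> q    q p q q $    match q
   6  $ q <H>      p q q $      expand <H> → <E> <C>
   7  $ q <C> <E>  p q q $      expand <E> → p q
   8  $ q <C> q p  p q q $      match p
   9  $ q <C> q    q q $        match q
  10  $ q <C>      q $          expand <C> → ε
  11  $ q          q $          match q
Accept reached after 11 steps.

11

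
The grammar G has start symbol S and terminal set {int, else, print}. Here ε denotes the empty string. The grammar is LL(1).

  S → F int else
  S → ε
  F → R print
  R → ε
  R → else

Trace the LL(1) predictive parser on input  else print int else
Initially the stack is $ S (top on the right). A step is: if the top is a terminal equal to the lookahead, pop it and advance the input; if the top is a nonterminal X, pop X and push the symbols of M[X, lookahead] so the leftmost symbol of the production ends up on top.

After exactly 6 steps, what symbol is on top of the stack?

else

step 1: stack=$ S  input=else print int else $  — expand S → F int else
step 2: stack=$ else int F  input=else print int else $  — expand F → R print
step 3: stack=$ else int print R  input=else print int else $  — expand R → else
step 4: stack=$ else int print else  input=else print int else $  — match else
step 5: stack=$ else int print  input=print int else $  — match print
step 6: stack=$ else int  input=int else $  — match int
Stack after step 6: $ else (top = else).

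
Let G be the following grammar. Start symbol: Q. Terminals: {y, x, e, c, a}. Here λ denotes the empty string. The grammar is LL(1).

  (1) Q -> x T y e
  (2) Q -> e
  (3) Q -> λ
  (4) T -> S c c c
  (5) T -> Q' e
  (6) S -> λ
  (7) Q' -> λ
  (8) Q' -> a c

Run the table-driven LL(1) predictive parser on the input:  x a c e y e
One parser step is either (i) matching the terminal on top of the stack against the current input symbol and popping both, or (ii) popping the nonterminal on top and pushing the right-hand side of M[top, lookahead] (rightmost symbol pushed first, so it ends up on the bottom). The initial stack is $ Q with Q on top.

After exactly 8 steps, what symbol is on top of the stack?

e

     Stack        Input          Action
  1  $ Q          x a c e y e $  expand Q -> x T y e
  2  $ e y T x    x a c e y e $  match x
  3  $ e y T      a c e y e $    expand T -> Q' e
  4  $ e y e Q'   a c e y e $    expand Q' -> a c
  5  $ e y e c a  a c e y e $    match a
  6  $ e y e c    c e y e $      match c
  7  $ e y e      e y e $        match e
  8  $ e y        y e $          match y
Stack after step 8: $ e (top = e).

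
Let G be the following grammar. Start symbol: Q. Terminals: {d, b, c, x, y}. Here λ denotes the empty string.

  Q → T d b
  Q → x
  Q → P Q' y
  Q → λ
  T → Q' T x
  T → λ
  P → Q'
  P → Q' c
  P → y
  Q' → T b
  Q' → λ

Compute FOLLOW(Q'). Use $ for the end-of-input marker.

{b, c, x, y}

FIRST(Q) = {λ, b, c, d, x, y}  (via T d b, P Q' y)
FIRST(T) = {λ, b, x}  (via Q' T x)
FIRST(Q') = {λ, b, x}  (via T b)
FIRST(P) = {λ, b, c, x, y}  (via Q', Q' c)
FOLLOW(Q) includes $ since Q is the start symbol.
FOLLOW(Q): Q appears on no right-hand side. Thus FOLLOW(Q) = {$}.
FOLLOW(T): in Q→T d b, T is followed by d b with FIRST {d}; in T→Q' T x, T is followed by x with FIRST {x}; in Q'→T b, T is followed by b with FIRST {b}. Thus FOLLOW(T) = {b, d, x}.
FOLLOW(P): in Q→P Q' y, P is followed by Q' y with FIRST {b, x, y}. Thus FOLLOW(P) = {b, x, y}.
FOLLOW(Q'): in Q→P Q' y, Q' is followed by y with FIRST {y}; in T→Q' T x, Q' is followed by T x with FIRST {b, x}; in P→Q', the suffix after Q' is empty, so FOLLOW(Q') ⊇ FOLLOW(P) = {b, x, y}; in P→Q' c, Q' is followed by c with FIRST {c}. Thus FOLLOW(Q') = {b, c, x, y}.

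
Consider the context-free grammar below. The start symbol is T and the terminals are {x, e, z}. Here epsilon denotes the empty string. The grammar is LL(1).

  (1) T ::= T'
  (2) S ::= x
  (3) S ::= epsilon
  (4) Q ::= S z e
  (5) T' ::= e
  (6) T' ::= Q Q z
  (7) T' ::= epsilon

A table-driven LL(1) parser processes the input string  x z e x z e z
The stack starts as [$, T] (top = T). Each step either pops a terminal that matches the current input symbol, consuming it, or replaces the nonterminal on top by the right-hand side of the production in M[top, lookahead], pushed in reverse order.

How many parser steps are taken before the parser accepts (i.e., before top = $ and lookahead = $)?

13

      Stack        Input            Action
   1  $ T          x z e x z e z $  expand T ::= T'
   2  $ T'         x z e x z e z $  expand T' ::= Q Q z
   3  $ z Q Q      x z e x z e z $  expand Q ::= S z e
   4  $ z Q e z S  x z e x z e z $  expand S ::= x
   5  $ z Q e z x  x z e x z e z $  match x
   6  $ z Q e z    z e x z e z $    match z
   7  $ z Q e      e x z e z $      match e
   8  $ z Q        x z e z $        expand Q ::= S z e
   9  $ z e z S    x z e z $        expand S ::= x
  10  $ z e z x    x z e z $        match x
  11  $ z e z      z e z $          match z
  12  $ z e        e z $            match e
  13  $ z          z $              match z
Accept reached after 13 steps.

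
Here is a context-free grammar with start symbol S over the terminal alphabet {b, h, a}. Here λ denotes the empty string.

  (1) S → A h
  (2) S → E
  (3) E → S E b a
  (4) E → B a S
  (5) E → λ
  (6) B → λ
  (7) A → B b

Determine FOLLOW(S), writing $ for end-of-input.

FIRST(B): from B→λ we get {λ}. So FIRST(B) = {λ}.
FIRST(A): from A→B b we get {b}. So FIRST(A) = {b}.
FIRST(S): from S→A h we get {b}; from S→E we get {λ, a, b}. So FIRST(S) = {λ, a, b}.
FIRST(E): from E→S E b a we get {a, b}; from E→B a S we get {a}; from E→λ we get {λ}. So FIRST(E) = {λ, a, b}.
FOLLOW(S) includes $ since S is the start symbol.
FOLLOW(B): in E→B a S, B is followed by a S with FIRST {a}; in A→B b, B is followed by b with FIRST {b}. Thus FOLLOW(B) = {a, b}.
FOLLOW(A): in S→A h, A is followed by h with FIRST {h}. Thus FOLLOW(A) = {h}.
FOLLOW(S): in E→S E b a, S is followed by E b a with FIRST {a, b}; in E→B a S, the suffix after S is empty, so FOLLOW(S) ⊇ FOLLOW(E) = {$, a, b}. Thus FOLLOW(S) = {$, a, b}.
FOLLOW(E): in S→E, the suffix after E is empty, so FOLLOW(E) ⊇ FOLLOW(S) = {$, a, b}; in E→S E b a, E is followed by b a with FIRST {b}. Thus FOLLOW(E) = {$, a, b}.

{$, a, b}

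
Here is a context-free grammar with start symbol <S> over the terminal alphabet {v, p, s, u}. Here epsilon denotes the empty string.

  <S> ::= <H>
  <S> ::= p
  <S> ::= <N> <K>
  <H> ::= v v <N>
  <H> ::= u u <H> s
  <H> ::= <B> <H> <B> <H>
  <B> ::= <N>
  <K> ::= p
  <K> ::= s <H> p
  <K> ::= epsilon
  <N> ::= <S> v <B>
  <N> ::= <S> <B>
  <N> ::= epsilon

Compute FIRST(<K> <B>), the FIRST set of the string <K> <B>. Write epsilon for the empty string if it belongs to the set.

FIRST(<K>) = {epsilon, p, s}
FIRST(<S>) = {epsilon, p, s, u, v}  (via <H>, <N> <K>)
FIRST(<H>) = {p, s, u, v}  (via <B> <H> <B> <H>)
FIRST(<B>) = {epsilon, p, s, u, v}  (via <N>)
FIRST(<N>) = {epsilon, p, s, u, v}  (via <S> v <B>, <S> <B>)
FIRST(<K> <B>): take FIRST of each symbol in turn, carrying on past any symbol whose FIRST contains epsilon; result {epsilon, p, s, u, v}.

{epsilon, p, s, u, v}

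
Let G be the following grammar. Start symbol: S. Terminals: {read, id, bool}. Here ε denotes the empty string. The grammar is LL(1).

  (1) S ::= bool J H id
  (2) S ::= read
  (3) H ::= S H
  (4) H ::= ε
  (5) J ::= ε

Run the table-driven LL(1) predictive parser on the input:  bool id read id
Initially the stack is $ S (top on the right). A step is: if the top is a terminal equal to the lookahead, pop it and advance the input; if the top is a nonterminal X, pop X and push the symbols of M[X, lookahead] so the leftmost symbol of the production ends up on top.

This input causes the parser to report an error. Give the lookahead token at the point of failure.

read

     Stack          Input              Action
  1  $ S            bool id read id $  expand S ::= bool J H id
  2  $ id H J bool  bool id read id $  match bool
  3  $ id H J       id read id $       expand J ::= ε
  4  $ id H         id read id $       expand H ::= ε
  5  $ id           id read id $       match id
  6  $              read id $          error: stack empty but input remains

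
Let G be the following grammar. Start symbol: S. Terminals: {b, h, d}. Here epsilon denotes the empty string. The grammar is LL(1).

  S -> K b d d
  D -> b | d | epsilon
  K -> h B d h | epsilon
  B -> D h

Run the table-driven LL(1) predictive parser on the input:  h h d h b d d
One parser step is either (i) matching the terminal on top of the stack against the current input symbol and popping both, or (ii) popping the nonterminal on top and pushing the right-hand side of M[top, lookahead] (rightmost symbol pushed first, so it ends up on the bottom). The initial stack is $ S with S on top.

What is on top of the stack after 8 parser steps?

b

step 1: stack=$ S  input=h h d h b d d $  — expand S -> K b d d
step 2: stack=$ d d b K  input=h h d h b d d $  — expand K -> h B d h
step 3: stack=$ d d b h d B h  input=h h d h b d d $  — match h
step 4: stack=$ d d b h d B  input=h d h b d d $  — expand B -> D h
step 5: stack=$ d d b h d h D  input=h d h b d d $  — expand D -> epsilon
step 6: stack=$ d d b h d h  input=h d h b d d $  — match h
step 7: stack=$ d d b h d  input=d h b d d $  — match d
step 8: stack=$ d d b h  input=h b d d $  — match h
Stack after step 8: $ d d b (top = b).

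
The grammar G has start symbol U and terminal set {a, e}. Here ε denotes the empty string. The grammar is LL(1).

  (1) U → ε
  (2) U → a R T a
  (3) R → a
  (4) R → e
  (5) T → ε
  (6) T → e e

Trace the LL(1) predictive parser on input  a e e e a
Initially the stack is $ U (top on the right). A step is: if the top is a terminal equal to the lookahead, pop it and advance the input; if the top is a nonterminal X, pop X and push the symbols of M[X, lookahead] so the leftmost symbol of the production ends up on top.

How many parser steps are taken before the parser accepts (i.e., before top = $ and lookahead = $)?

8

     Stack      Input        Action
  1  $ U        a e e e a $  expand U → a R T a
  2  $ a T R a  a e e e a $  match a
  3  $ a T R    e e e a $    expand R → e
  4  $ a T e    e e e a $    match e
  5  $ a T      e e a $      expand T → e e
  6  $ a e e    e e a $      match e
  7  $ a e      e a $        match e
  8  $ a        a $          match a
Accept reached after 8 steps.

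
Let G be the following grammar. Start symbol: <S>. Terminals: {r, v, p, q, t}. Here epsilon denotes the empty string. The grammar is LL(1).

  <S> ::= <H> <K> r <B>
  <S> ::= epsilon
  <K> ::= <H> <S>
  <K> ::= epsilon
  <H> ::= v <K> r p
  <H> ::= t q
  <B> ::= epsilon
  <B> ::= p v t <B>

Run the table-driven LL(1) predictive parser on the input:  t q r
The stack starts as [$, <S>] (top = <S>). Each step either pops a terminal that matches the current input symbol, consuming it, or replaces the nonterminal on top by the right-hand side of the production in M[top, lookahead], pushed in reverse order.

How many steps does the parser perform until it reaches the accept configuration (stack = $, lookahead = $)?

step 1: stack=$ <S>  input=t q r $  — expand <S> ::= <H> <K> r <B>
step 2: stack=$ <B> r <K> <H>  input=t q r $  — expand <H> ::= t q
step 3: stack=$ <B> r <K> q t  input=t q r $  — match t
step 4: stack=$ <B> r <K> q  input=q r $  — match q
step 5: stack=$ <B> r <K>  input=r $  — expand <K> ::= epsilon
step 6: stack=$ <B> r  input=r $  — match r
step 7: stack=$ <B>  input=$  — expand <B> ::= epsilon
Accept reached after 7 steps.

7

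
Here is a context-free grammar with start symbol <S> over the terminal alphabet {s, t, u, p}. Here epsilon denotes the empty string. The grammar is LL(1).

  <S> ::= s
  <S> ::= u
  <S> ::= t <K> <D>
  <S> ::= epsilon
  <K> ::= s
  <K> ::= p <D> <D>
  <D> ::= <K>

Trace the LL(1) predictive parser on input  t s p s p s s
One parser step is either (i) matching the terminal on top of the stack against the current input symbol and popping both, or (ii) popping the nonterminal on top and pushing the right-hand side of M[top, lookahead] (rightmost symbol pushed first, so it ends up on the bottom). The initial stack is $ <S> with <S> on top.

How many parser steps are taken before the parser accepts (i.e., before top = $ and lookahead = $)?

19

      Stack        Input            Action
   1  $ <S>        t s p s p s s $  expand <S> ::= t <K> <D>
   2  $ <D> <K> t  t s p s p s s $  match t
   3  $ <D> <K>    s p s p s s $    expand <K> ::= s
   4  $ <D> s      s p s p s s $    match s
   5  $ <D>        p s p s s $      expand <D> ::= <K>
   6  $ <K>        p s p s s $      expand <K> ::= p <D> <D>
   7  $ <D> <D> p  p s p s s $      match p
   8  $ <D> <D>    s p s s $        expand <D> ::= <K>
   9  $ <D> <K>    s p s s $        expand <K> ::= s
  10  $ <D> s      s p s s $        match s
  11  $ <D>        p s s $          expand <D> ::= <K>
  12  $ <K>        p s s $          expand <K> ::= p <D> <D>
  13  $ <D> <D> p  p s s $          match p
  14  $ <D> <D>    s s $            expand <D> ::= <K>
  15  $ <D> <K>    s s $            expand <K> ::= s
  16  $ <D> s      s s $            match s
  17  $ <D>        s $              expand <D> ::= <K>
  18  $ <K>        s $              expand <K> ::= s
  19  $ s          s $              match s
Accept reached after 19 steps.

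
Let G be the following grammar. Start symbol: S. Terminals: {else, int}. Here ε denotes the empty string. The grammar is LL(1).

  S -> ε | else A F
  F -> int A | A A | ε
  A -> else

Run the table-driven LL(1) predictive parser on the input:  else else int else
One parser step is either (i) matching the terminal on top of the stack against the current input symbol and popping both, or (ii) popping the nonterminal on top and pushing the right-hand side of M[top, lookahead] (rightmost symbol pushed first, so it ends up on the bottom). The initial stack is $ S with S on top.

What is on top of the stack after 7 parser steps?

     Stack       Input                 Action
  1  $ S         else else int else $  expand S -> else A F
  2  $ F A else  else else int else $  match else
  3  $ F A       else int else $       expand A -> else
  4  $ F else    else int else $       match else
  5  $ F         int else $            expand F -> int A
  6  $ A int     int else $            match int
  7  $ A         else $                expand A -> else
Stack after step 7: $ else (top = else).

else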